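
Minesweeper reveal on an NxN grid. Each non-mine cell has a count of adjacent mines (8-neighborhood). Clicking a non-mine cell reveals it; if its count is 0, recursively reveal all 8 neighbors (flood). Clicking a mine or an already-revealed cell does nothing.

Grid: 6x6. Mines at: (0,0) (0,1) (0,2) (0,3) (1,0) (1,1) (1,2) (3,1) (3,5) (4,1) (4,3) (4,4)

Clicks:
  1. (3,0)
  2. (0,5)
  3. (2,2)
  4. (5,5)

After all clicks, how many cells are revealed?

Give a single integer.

Click 1 (3,0) count=2: revealed 1 new [(3,0)] -> total=1
Click 2 (0,5) count=0: revealed 6 new [(0,4) (0,5) (1,4) (1,5) (2,4) (2,5)] -> total=7
Click 3 (2,2) count=3: revealed 1 new [(2,2)] -> total=8
Click 4 (5,5) count=1: revealed 1 new [(5,5)] -> total=9

Answer: 9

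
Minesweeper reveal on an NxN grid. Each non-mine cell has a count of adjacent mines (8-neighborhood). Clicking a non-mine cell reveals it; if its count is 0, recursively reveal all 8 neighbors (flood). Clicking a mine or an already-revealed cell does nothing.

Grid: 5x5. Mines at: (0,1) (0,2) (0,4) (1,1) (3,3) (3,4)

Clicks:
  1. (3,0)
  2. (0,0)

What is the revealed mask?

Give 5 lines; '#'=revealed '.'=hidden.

Click 1 (3,0) count=0: revealed 9 new [(2,0) (2,1) (2,2) (3,0) (3,1) (3,2) (4,0) (4,1) (4,2)] -> total=9
Click 2 (0,0) count=2: revealed 1 new [(0,0)] -> total=10

Answer: #....
.....
###..
###..
###..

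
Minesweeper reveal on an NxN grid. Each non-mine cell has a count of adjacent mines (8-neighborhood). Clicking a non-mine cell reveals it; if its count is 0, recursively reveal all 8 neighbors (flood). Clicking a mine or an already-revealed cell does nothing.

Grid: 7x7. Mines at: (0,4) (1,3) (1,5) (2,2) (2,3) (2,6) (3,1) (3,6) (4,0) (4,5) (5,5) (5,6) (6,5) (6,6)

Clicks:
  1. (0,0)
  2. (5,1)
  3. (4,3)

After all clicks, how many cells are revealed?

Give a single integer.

Click 1 (0,0) count=0: revealed 8 new [(0,0) (0,1) (0,2) (1,0) (1,1) (1,2) (2,0) (2,1)] -> total=8
Click 2 (5,1) count=1: revealed 1 new [(5,1)] -> total=9
Click 3 (4,3) count=0: revealed 16 new [(3,2) (3,3) (3,4) (4,1) (4,2) (4,3) (4,4) (5,0) (5,2) (5,3) (5,4) (6,0) (6,1) (6,2) (6,3) (6,4)] -> total=25

Answer: 25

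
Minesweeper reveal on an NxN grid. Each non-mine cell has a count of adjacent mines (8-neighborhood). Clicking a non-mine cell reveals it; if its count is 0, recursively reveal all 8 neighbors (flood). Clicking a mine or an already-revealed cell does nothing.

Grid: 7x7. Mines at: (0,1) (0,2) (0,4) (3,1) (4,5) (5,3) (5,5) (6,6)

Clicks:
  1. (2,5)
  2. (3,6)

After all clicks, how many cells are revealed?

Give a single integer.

Answer: 20

Derivation:
Click 1 (2,5) count=0: revealed 20 new [(0,5) (0,6) (1,2) (1,3) (1,4) (1,5) (1,6) (2,2) (2,3) (2,4) (2,5) (2,6) (3,2) (3,3) (3,4) (3,5) (3,6) (4,2) (4,3) (4,4)] -> total=20
Click 2 (3,6) count=1: revealed 0 new [(none)] -> total=20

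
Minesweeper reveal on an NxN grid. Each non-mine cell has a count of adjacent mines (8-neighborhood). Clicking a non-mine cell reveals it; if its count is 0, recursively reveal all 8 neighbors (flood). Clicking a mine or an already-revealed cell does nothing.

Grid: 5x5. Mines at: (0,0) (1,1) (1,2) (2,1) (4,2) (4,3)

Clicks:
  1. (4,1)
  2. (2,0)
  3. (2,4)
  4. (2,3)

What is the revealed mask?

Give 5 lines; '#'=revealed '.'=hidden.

Click 1 (4,1) count=1: revealed 1 new [(4,1)] -> total=1
Click 2 (2,0) count=2: revealed 1 new [(2,0)] -> total=2
Click 3 (2,4) count=0: revealed 8 new [(0,3) (0,4) (1,3) (1,4) (2,3) (2,4) (3,3) (3,4)] -> total=10
Click 4 (2,3) count=1: revealed 0 new [(none)] -> total=10

Answer: ...##
...##
#..##
...##
.#...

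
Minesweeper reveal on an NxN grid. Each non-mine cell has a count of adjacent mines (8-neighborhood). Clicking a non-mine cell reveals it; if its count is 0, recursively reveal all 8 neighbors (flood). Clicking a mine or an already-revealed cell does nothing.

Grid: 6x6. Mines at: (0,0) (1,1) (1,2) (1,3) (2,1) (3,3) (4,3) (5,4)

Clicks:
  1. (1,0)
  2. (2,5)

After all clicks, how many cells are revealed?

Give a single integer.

Click 1 (1,0) count=3: revealed 1 new [(1,0)] -> total=1
Click 2 (2,5) count=0: revealed 10 new [(0,4) (0,5) (1,4) (1,5) (2,4) (2,5) (3,4) (3,5) (4,4) (4,5)] -> total=11

Answer: 11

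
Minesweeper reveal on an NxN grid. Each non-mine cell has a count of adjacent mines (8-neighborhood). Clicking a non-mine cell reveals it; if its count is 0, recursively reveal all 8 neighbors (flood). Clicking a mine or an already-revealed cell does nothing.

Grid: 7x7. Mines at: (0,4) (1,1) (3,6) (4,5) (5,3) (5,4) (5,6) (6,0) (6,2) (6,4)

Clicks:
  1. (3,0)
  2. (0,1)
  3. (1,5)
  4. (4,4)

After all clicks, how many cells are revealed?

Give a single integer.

Answer: 25

Derivation:
Click 1 (3,0) count=0: revealed 24 new [(1,2) (1,3) (1,4) (1,5) (2,0) (2,1) (2,2) (2,3) (2,4) (2,5) (3,0) (3,1) (3,2) (3,3) (3,4) (3,5) (4,0) (4,1) (4,2) (4,3) (4,4) (5,0) (5,1) (5,2)] -> total=24
Click 2 (0,1) count=1: revealed 1 new [(0,1)] -> total=25
Click 3 (1,5) count=1: revealed 0 new [(none)] -> total=25
Click 4 (4,4) count=3: revealed 0 new [(none)] -> total=25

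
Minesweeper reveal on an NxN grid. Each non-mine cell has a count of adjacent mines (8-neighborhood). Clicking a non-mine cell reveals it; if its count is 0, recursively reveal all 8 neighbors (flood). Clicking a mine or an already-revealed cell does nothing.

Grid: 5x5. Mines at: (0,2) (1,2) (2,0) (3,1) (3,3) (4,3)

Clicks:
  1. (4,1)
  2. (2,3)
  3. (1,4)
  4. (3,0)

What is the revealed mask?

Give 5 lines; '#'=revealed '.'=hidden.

Click 1 (4,1) count=1: revealed 1 new [(4,1)] -> total=1
Click 2 (2,3) count=2: revealed 1 new [(2,3)] -> total=2
Click 3 (1,4) count=0: revealed 5 new [(0,3) (0,4) (1,3) (1,4) (2,4)] -> total=7
Click 4 (3,0) count=2: revealed 1 new [(3,0)] -> total=8

Answer: ...##
...##
...##
#....
.#...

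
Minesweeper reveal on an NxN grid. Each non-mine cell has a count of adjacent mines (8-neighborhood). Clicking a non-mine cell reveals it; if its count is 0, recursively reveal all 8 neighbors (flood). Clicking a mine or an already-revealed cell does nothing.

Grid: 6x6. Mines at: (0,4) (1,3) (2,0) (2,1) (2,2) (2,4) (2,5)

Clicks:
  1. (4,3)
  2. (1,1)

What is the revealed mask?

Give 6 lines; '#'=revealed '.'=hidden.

Click 1 (4,3) count=0: revealed 18 new [(3,0) (3,1) (3,2) (3,3) (3,4) (3,5) (4,0) (4,1) (4,2) (4,3) (4,4) (4,5) (5,0) (5,1) (5,2) (5,3) (5,4) (5,5)] -> total=18
Click 2 (1,1) count=3: revealed 1 new [(1,1)] -> total=19

Answer: ......
.#....
......
######
######
######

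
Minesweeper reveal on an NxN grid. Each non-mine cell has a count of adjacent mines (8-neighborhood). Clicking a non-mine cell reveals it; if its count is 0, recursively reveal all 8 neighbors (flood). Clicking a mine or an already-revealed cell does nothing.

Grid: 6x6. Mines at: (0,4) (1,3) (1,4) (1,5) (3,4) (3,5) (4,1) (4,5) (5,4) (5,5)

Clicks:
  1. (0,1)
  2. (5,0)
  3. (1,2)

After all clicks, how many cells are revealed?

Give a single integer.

Click 1 (0,1) count=0: revealed 12 new [(0,0) (0,1) (0,2) (1,0) (1,1) (1,2) (2,0) (2,1) (2,2) (3,0) (3,1) (3,2)] -> total=12
Click 2 (5,0) count=1: revealed 1 new [(5,0)] -> total=13
Click 3 (1,2) count=1: revealed 0 new [(none)] -> total=13

Answer: 13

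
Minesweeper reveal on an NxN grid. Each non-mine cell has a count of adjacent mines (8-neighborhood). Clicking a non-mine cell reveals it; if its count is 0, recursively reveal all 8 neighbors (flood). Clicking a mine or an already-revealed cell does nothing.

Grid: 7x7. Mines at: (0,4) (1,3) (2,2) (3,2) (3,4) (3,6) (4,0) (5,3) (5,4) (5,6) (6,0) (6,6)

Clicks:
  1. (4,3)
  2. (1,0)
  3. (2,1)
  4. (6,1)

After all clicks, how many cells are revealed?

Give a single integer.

Click 1 (4,3) count=4: revealed 1 new [(4,3)] -> total=1
Click 2 (1,0) count=0: revealed 10 new [(0,0) (0,1) (0,2) (1,0) (1,1) (1,2) (2,0) (2,1) (3,0) (3,1)] -> total=11
Click 3 (2,1) count=2: revealed 0 new [(none)] -> total=11
Click 4 (6,1) count=1: revealed 1 new [(6,1)] -> total=12

Answer: 12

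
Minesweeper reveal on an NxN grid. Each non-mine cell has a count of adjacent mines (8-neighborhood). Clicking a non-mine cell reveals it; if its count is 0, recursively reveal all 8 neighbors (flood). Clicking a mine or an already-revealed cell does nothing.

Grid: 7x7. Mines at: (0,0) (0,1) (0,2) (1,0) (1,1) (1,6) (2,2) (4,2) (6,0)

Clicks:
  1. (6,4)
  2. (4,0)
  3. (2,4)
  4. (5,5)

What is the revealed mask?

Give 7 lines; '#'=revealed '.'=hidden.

Answer: ...###.
...###.
##.####
##.####
##.####
#######
.######

Derivation:
Click 1 (6,4) count=0: revealed 30 new [(0,3) (0,4) (0,5) (1,3) (1,4) (1,5) (2,3) (2,4) (2,5) (2,6) (3,3) (3,4) (3,5) (3,6) (4,3) (4,4) (4,5) (4,6) (5,1) (5,2) (5,3) (5,4) (5,5) (5,6) (6,1) (6,2) (6,3) (6,4) (6,5) (6,6)] -> total=30
Click 2 (4,0) count=0: revealed 7 new [(2,0) (2,1) (3,0) (3,1) (4,0) (4,1) (5,0)] -> total=37
Click 3 (2,4) count=0: revealed 0 new [(none)] -> total=37
Click 4 (5,5) count=0: revealed 0 new [(none)] -> total=37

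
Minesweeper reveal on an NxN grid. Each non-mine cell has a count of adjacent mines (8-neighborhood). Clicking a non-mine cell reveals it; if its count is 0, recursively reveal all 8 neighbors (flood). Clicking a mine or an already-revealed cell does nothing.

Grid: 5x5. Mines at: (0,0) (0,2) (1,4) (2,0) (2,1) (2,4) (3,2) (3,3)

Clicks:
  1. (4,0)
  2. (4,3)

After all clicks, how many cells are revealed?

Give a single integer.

Answer: 5

Derivation:
Click 1 (4,0) count=0: revealed 4 new [(3,0) (3,1) (4,0) (4,1)] -> total=4
Click 2 (4,3) count=2: revealed 1 new [(4,3)] -> total=5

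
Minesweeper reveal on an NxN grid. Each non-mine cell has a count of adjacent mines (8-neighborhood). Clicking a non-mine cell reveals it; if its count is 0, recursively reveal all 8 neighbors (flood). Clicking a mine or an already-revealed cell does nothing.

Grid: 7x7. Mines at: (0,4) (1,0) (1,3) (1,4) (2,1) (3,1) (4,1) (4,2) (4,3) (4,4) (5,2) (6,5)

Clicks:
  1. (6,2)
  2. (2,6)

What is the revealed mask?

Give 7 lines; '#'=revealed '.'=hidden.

Click 1 (6,2) count=1: revealed 1 new [(6,2)] -> total=1
Click 2 (2,6) count=0: revealed 12 new [(0,5) (0,6) (1,5) (1,6) (2,5) (2,6) (3,5) (3,6) (4,5) (4,6) (5,5) (5,6)] -> total=13

Answer: .....##
.....##
.....##
.....##
.....##
.....##
..#....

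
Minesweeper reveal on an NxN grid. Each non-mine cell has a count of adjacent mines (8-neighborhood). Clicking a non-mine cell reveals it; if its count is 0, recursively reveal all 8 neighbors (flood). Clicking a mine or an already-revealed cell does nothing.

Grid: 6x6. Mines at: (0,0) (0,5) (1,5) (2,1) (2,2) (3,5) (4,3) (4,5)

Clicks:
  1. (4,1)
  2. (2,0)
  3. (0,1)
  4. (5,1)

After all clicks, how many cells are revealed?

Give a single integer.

Click 1 (4,1) count=0: revealed 9 new [(3,0) (3,1) (3,2) (4,0) (4,1) (4,2) (5,0) (5,1) (5,2)] -> total=9
Click 2 (2,0) count=1: revealed 1 new [(2,0)] -> total=10
Click 3 (0,1) count=1: revealed 1 new [(0,1)] -> total=11
Click 4 (5,1) count=0: revealed 0 new [(none)] -> total=11

Answer: 11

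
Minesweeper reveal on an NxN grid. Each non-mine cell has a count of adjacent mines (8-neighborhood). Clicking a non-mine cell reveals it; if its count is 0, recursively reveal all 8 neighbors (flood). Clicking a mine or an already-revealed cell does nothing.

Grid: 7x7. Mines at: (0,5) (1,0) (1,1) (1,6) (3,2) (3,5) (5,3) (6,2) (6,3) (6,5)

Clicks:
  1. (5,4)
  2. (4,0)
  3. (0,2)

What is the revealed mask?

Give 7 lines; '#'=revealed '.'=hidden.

Answer: ..#....
.......
##.....
##.....
##.....
##..#..
##.....

Derivation:
Click 1 (5,4) count=3: revealed 1 new [(5,4)] -> total=1
Click 2 (4,0) count=0: revealed 10 new [(2,0) (2,1) (3,0) (3,1) (4,0) (4,1) (5,0) (5,1) (6,0) (6,1)] -> total=11
Click 3 (0,2) count=1: revealed 1 new [(0,2)] -> total=12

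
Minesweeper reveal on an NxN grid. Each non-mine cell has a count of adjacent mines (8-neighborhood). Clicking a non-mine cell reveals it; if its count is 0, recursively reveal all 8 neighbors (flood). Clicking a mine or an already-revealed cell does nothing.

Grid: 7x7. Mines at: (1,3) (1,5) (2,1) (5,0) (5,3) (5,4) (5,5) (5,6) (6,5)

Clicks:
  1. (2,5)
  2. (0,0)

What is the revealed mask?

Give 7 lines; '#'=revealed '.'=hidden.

Answer: ###....
###....
.....#.
.......
.......
.......
.......

Derivation:
Click 1 (2,5) count=1: revealed 1 new [(2,5)] -> total=1
Click 2 (0,0) count=0: revealed 6 new [(0,0) (0,1) (0,2) (1,0) (1,1) (1,2)] -> total=7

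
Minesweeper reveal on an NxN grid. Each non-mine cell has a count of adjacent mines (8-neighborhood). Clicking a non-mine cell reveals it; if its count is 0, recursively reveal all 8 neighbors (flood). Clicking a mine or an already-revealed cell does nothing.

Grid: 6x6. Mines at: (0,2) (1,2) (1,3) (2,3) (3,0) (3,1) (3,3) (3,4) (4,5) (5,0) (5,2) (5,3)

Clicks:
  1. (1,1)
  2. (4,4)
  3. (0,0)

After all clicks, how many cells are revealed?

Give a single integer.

Answer: 7

Derivation:
Click 1 (1,1) count=2: revealed 1 new [(1,1)] -> total=1
Click 2 (4,4) count=4: revealed 1 new [(4,4)] -> total=2
Click 3 (0,0) count=0: revealed 5 new [(0,0) (0,1) (1,0) (2,0) (2,1)] -> total=7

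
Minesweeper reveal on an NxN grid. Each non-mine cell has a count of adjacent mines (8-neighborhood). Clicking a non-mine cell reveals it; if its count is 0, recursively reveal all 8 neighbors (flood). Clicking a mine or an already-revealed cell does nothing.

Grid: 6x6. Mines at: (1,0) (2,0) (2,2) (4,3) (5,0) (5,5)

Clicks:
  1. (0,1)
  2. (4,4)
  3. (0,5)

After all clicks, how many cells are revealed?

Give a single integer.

Answer: 18

Derivation:
Click 1 (0,1) count=1: revealed 1 new [(0,1)] -> total=1
Click 2 (4,4) count=2: revealed 1 new [(4,4)] -> total=2
Click 3 (0,5) count=0: revealed 16 new [(0,2) (0,3) (0,4) (0,5) (1,1) (1,2) (1,3) (1,4) (1,5) (2,3) (2,4) (2,5) (3,3) (3,4) (3,5) (4,5)] -> total=18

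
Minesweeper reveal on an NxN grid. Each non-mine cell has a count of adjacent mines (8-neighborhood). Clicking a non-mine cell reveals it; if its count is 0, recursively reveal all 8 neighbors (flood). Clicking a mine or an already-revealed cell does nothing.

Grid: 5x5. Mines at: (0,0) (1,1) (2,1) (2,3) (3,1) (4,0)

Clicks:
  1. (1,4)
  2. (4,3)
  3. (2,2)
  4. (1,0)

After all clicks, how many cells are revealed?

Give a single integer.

Click 1 (1,4) count=1: revealed 1 new [(1,4)] -> total=1
Click 2 (4,3) count=0: revealed 6 new [(3,2) (3,3) (3,4) (4,2) (4,3) (4,4)] -> total=7
Click 3 (2,2) count=4: revealed 1 new [(2,2)] -> total=8
Click 4 (1,0) count=3: revealed 1 new [(1,0)] -> total=9

Answer: 9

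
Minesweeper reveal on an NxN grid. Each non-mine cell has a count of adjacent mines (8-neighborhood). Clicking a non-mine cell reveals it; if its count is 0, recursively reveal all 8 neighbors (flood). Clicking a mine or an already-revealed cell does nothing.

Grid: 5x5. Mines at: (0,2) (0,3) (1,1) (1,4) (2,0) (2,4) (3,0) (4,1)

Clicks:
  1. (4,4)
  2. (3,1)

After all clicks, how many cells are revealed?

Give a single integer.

Answer: 7

Derivation:
Click 1 (4,4) count=0: revealed 6 new [(3,2) (3,3) (3,4) (4,2) (4,3) (4,4)] -> total=6
Click 2 (3,1) count=3: revealed 1 new [(3,1)] -> total=7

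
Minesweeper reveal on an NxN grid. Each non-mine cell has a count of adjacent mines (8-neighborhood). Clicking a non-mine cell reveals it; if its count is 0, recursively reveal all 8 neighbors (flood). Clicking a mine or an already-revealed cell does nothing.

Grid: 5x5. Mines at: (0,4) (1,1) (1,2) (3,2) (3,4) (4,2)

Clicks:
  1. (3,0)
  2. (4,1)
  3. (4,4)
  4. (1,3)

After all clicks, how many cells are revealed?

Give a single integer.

Answer: 8

Derivation:
Click 1 (3,0) count=0: revealed 6 new [(2,0) (2,1) (3,0) (3,1) (4,0) (4,1)] -> total=6
Click 2 (4,1) count=2: revealed 0 new [(none)] -> total=6
Click 3 (4,4) count=1: revealed 1 new [(4,4)] -> total=7
Click 4 (1,3) count=2: revealed 1 new [(1,3)] -> total=8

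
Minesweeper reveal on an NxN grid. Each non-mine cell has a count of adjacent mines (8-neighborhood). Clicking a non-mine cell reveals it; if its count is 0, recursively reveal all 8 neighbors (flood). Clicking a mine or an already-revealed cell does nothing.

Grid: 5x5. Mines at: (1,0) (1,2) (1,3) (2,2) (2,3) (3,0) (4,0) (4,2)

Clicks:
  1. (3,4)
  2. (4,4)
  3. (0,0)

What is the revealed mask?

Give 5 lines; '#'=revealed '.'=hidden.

Answer: #....
.....
.....
...##
...##

Derivation:
Click 1 (3,4) count=1: revealed 1 new [(3,4)] -> total=1
Click 2 (4,4) count=0: revealed 3 new [(3,3) (4,3) (4,4)] -> total=4
Click 3 (0,0) count=1: revealed 1 new [(0,0)] -> total=5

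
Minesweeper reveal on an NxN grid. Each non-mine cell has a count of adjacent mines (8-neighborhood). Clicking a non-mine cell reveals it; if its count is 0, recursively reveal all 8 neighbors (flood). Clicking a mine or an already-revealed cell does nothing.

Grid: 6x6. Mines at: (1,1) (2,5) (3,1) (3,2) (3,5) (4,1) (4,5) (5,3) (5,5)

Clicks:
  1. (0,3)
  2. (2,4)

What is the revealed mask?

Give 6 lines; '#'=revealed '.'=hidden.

Answer: ..####
..####
..###.
......
......
......

Derivation:
Click 1 (0,3) count=0: revealed 11 new [(0,2) (0,3) (0,4) (0,5) (1,2) (1,3) (1,4) (1,5) (2,2) (2,3) (2,4)] -> total=11
Click 2 (2,4) count=2: revealed 0 new [(none)] -> total=11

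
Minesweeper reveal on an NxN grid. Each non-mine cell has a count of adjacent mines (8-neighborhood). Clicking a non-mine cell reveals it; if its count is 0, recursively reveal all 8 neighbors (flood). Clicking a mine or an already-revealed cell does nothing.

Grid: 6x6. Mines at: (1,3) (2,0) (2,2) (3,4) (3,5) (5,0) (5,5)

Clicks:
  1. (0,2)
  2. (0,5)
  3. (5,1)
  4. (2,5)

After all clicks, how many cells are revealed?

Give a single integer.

Answer: 8

Derivation:
Click 1 (0,2) count=1: revealed 1 new [(0,2)] -> total=1
Click 2 (0,5) count=0: revealed 6 new [(0,4) (0,5) (1,4) (1,5) (2,4) (2,5)] -> total=7
Click 3 (5,1) count=1: revealed 1 new [(5,1)] -> total=8
Click 4 (2,5) count=2: revealed 0 new [(none)] -> total=8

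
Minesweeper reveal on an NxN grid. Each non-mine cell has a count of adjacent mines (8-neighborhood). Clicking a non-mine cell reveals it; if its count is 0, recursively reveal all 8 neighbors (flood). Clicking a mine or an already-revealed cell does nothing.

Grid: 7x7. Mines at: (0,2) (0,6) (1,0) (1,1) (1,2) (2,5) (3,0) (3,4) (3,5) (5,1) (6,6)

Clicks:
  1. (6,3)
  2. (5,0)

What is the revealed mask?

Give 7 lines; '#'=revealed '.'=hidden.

Answer: .......
.......
.......
.......
..####.
#.####.
..####.

Derivation:
Click 1 (6,3) count=0: revealed 12 new [(4,2) (4,3) (4,4) (4,5) (5,2) (5,3) (5,4) (5,5) (6,2) (6,3) (6,4) (6,5)] -> total=12
Click 2 (5,0) count=1: revealed 1 new [(5,0)] -> total=13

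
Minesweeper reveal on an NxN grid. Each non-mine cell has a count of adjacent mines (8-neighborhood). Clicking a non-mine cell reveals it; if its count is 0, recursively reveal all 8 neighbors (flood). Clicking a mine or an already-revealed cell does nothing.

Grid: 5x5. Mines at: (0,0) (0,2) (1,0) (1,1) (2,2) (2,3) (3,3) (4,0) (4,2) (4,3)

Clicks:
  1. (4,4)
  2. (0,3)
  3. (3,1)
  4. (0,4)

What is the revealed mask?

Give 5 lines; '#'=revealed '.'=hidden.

Click 1 (4,4) count=2: revealed 1 new [(4,4)] -> total=1
Click 2 (0,3) count=1: revealed 1 new [(0,3)] -> total=2
Click 3 (3,1) count=3: revealed 1 new [(3,1)] -> total=3
Click 4 (0,4) count=0: revealed 3 new [(0,4) (1,3) (1,4)] -> total=6

Answer: ...##
...##
.....
.#...
....#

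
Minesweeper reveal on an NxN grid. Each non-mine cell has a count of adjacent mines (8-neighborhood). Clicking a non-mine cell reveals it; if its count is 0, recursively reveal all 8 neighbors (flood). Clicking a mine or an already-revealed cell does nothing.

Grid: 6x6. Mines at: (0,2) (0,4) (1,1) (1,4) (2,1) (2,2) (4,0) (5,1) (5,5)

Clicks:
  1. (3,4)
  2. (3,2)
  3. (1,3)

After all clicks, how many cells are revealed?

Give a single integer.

Answer: 15

Derivation:
Click 1 (3,4) count=0: revealed 14 new [(2,3) (2,4) (2,5) (3,2) (3,3) (3,4) (3,5) (4,2) (4,3) (4,4) (4,5) (5,2) (5,3) (5,4)] -> total=14
Click 2 (3,2) count=2: revealed 0 new [(none)] -> total=14
Click 3 (1,3) count=4: revealed 1 new [(1,3)] -> total=15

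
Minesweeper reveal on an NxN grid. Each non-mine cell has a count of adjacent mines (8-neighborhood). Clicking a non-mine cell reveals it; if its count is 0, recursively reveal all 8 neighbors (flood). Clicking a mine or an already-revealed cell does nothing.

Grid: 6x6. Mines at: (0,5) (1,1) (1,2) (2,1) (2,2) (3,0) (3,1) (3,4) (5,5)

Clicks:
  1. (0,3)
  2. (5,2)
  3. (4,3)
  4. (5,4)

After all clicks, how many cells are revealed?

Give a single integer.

Click 1 (0,3) count=1: revealed 1 new [(0,3)] -> total=1
Click 2 (5,2) count=0: revealed 10 new [(4,0) (4,1) (4,2) (4,3) (4,4) (5,0) (5,1) (5,2) (5,3) (5,4)] -> total=11
Click 3 (4,3) count=1: revealed 0 new [(none)] -> total=11
Click 4 (5,4) count=1: revealed 0 new [(none)] -> total=11

Answer: 11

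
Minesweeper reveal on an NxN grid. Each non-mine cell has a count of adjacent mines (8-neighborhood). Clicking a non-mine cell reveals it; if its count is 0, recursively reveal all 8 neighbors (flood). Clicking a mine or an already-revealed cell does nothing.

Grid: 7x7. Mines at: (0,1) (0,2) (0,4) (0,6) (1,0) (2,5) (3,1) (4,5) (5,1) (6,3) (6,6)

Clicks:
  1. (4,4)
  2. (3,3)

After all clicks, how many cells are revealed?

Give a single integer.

Answer: 15

Derivation:
Click 1 (4,4) count=1: revealed 1 new [(4,4)] -> total=1
Click 2 (3,3) count=0: revealed 14 new [(1,2) (1,3) (1,4) (2,2) (2,3) (2,4) (3,2) (3,3) (3,4) (4,2) (4,3) (5,2) (5,3) (5,4)] -> total=15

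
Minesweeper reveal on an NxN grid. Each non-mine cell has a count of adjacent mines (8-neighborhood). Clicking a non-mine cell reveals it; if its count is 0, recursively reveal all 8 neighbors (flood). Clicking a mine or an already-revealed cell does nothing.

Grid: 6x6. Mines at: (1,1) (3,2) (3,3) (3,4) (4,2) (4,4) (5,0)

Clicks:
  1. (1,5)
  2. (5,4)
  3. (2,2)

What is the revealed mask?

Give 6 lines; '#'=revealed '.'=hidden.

Click 1 (1,5) count=0: revealed 12 new [(0,2) (0,3) (0,4) (0,5) (1,2) (1,3) (1,4) (1,5) (2,2) (2,3) (2,4) (2,5)] -> total=12
Click 2 (5,4) count=1: revealed 1 new [(5,4)] -> total=13
Click 3 (2,2) count=3: revealed 0 new [(none)] -> total=13

Answer: ..####
..####
..####
......
......
....#.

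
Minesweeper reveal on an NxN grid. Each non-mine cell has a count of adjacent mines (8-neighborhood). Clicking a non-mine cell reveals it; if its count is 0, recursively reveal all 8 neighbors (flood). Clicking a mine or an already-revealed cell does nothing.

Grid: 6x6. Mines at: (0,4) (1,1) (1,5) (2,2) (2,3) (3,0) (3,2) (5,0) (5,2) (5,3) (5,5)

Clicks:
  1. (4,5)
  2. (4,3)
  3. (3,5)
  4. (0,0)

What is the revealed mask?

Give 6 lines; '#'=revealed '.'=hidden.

Click 1 (4,5) count=1: revealed 1 new [(4,5)] -> total=1
Click 2 (4,3) count=3: revealed 1 new [(4,3)] -> total=2
Click 3 (3,5) count=0: revealed 5 new [(2,4) (2,5) (3,4) (3,5) (4,4)] -> total=7
Click 4 (0,0) count=1: revealed 1 new [(0,0)] -> total=8

Answer: #.....
......
....##
....##
...###
......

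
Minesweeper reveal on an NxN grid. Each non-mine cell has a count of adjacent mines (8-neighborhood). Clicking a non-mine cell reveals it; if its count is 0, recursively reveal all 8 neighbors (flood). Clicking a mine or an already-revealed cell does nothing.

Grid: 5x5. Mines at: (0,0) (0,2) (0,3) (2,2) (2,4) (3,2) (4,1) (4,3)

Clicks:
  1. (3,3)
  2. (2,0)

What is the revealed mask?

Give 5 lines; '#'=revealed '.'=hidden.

Answer: .....
##...
##...
##.#.
.....

Derivation:
Click 1 (3,3) count=4: revealed 1 new [(3,3)] -> total=1
Click 2 (2,0) count=0: revealed 6 new [(1,0) (1,1) (2,0) (2,1) (3,0) (3,1)] -> total=7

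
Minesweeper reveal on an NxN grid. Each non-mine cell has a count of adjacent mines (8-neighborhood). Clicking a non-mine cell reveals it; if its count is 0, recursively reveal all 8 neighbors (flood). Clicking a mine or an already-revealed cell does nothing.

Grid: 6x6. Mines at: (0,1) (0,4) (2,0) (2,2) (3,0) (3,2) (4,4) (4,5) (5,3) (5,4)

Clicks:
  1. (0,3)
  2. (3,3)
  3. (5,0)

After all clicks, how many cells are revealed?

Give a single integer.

Click 1 (0,3) count=1: revealed 1 new [(0,3)] -> total=1
Click 2 (3,3) count=3: revealed 1 new [(3,3)] -> total=2
Click 3 (5,0) count=0: revealed 6 new [(4,0) (4,1) (4,2) (5,0) (5,1) (5,2)] -> total=8

Answer: 8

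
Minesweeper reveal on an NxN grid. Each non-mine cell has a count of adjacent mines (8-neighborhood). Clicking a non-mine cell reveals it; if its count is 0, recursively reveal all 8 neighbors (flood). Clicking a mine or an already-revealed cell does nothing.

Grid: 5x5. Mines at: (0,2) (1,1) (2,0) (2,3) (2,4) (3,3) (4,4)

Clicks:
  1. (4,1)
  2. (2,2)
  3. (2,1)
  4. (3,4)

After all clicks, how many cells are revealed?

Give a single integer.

Answer: 9

Derivation:
Click 1 (4,1) count=0: revealed 6 new [(3,0) (3,1) (3,2) (4,0) (4,1) (4,2)] -> total=6
Click 2 (2,2) count=3: revealed 1 new [(2,2)] -> total=7
Click 3 (2,1) count=2: revealed 1 new [(2,1)] -> total=8
Click 4 (3,4) count=4: revealed 1 new [(3,4)] -> total=9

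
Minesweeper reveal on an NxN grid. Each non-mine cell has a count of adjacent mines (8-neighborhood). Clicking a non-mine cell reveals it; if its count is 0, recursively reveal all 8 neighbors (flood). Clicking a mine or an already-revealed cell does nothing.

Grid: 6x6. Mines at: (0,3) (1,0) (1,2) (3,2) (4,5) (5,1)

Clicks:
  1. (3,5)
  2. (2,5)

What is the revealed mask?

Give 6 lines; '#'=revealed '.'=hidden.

Answer: ....##
...###
...###
...###
......
......

Derivation:
Click 1 (3,5) count=1: revealed 1 new [(3,5)] -> total=1
Click 2 (2,5) count=0: revealed 10 new [(0,4) (0,5) (1,3) (1,4) (1,5) (2,3) (2,4) (2,5) (3,3) (3,4)] -> total=11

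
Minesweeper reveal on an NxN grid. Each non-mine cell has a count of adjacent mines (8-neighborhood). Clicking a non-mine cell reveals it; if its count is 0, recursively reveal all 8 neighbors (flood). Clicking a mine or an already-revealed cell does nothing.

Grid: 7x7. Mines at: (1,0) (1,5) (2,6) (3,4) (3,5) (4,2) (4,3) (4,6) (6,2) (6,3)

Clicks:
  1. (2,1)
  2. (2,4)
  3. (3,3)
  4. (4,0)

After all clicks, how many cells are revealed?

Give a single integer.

Answer: 12

Derivation:
Click 1 (2,1) count=1: revealed 1 new [(2,1)] -> total=1
Click 2 (2,4) count=3: revealed 1 new [(2,4)] -> total=2
Click 3 (3,3) count=3: revealed 1 new [(3,3)] -> total=3
Click 4 (4,0) count=0: revealed 9 new [(2,0) (3,0) (3,1) (4,0) (4,1) (5,0) (5,1) (6,0) (6,1)] -> total=12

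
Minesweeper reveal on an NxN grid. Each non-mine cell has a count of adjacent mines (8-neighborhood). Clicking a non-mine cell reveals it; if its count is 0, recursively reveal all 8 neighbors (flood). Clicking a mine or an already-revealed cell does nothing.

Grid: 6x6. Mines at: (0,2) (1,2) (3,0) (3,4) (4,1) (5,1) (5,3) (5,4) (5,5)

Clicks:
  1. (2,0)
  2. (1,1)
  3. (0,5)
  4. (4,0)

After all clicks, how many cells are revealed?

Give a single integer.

Answer: 12

Derivation:
Click 1 (2,0) count=1: revealed 1 new [(2,0)] -> total=1
Click 2 (1,1) count=2: revealed 1 new [(1,1)] -> total=2
Click 3 (0,5) count=0: revealed 9 new [(0,3) (0,4) (0,5) (1,3) (1,4) (1,5) (2,3) (2,4) (2,5)] -> total=11
Click 4 (4,0) count=3: revealed 1 new [(4,0)] -> total=12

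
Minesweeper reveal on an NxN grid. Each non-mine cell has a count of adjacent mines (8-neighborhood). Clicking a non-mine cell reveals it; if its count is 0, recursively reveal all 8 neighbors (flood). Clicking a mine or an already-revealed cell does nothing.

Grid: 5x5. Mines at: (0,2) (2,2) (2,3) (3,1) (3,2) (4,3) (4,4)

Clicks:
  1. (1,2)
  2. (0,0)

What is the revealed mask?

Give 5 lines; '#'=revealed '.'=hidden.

Answer: ##...
###..
##...
.....
.....

Derivation:
Click 1 (1,2) count=3: revealed 1 new [(1,2)] -> total=1
Click 2 (0,0) count=0: revealed 6 new [(0,0) (0,1) (1,0) (1,1) (2,0) (2,1)] -> total=7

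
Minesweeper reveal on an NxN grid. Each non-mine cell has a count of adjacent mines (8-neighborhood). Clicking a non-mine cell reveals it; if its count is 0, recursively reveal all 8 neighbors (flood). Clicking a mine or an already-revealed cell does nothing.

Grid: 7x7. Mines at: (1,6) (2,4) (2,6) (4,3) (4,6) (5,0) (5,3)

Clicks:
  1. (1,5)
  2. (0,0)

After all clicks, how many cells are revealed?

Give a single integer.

Click 1 (1,5) count=3: revealed 1 new [(1,5)] -> total=1
Click 2 (0,0) count=0: revealed 22 new [(0,0) (0,1) (0,2) (0,3) (0,4) (0,5) (1,0) (1,1) (1,2) (1,3) (1,4) (2,0) (2,1) (2,2) (2,3) (3,0) (3,1) (3,2) (3,3) (4,0) (4,1) (4,2)] -> total=23

Answer: 23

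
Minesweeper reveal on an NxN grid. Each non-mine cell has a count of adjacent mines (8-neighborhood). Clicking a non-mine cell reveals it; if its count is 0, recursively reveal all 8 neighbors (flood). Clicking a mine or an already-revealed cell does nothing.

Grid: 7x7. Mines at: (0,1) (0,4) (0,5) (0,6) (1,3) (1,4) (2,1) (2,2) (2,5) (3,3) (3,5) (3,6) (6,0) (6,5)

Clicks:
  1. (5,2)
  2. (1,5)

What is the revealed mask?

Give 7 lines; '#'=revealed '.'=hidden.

Click 1 (5,2) count=0: revealed 17 new [(3,0) (3,1) (3,2) (4,0) (4,1) (4,2) (4,3) (4,4) (5,0) (5,1) (5,2) (5,3) (5,4) (6,1) (6,2) (6,3) (6,4)] -> total=17
Click 2 (1,5) count=5: revealed 1 new [(1,5)] -> total=18

Answer: .......
.....#.
.......
###....
#####..
#####..
.####..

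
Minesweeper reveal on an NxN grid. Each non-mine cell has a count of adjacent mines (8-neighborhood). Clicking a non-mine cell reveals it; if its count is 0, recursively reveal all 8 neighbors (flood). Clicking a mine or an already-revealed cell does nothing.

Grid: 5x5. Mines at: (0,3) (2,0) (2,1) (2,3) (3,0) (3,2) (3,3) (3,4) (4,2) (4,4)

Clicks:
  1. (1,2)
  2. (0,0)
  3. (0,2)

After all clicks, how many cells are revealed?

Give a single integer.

Answer: 6

Derivation:
Click 1 (1,2) count=3: revealed 1 new [(1,2)] -> total=1
Click 2 (0,0) count=0: revealed 5 new [(0,0) (0,1) (0,2) (1,0) (1,1)] -> total=6
Click 3 (0,2) count=1: revealed 0 new [(none)] -> total=6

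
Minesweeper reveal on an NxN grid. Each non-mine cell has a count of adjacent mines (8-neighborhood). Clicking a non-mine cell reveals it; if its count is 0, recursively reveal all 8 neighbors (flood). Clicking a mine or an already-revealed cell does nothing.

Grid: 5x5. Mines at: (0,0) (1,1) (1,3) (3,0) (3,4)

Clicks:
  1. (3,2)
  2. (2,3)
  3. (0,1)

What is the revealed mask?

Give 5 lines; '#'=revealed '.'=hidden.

Answer: .#...
.....
.###.
.###.
.###.

Derivation:
Click 1 (3,2) count=0: revealed 9 new [(2,1) (2,2) (2,3) (3,1) (3,2) (3,3) (4,1) (4,2) (4,3)] -> total=9
Click 2 (2,3) count=2: revealed 0 new [(none)] -> total=9
Click 3 (0,1) count=2: revealed 1 new [(0,1)] -> total=10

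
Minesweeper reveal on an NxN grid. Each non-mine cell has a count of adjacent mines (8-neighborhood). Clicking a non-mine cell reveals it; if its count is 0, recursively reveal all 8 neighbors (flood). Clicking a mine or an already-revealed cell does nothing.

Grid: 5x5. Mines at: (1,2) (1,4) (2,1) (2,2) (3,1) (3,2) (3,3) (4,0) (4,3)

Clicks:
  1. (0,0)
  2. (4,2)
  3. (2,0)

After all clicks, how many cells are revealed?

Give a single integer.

Click 1 (0,0) count=0: revealed 4 new [(0,0) (0,1) (1,0) (1,1)] -> total=4
Click 2 (4,2) count=4: revealed 1 new [(4,2)] -> total=5
Click 3 (2,0) count=2: revealed 1 new [(2,0)] -> total=6

Answer: 6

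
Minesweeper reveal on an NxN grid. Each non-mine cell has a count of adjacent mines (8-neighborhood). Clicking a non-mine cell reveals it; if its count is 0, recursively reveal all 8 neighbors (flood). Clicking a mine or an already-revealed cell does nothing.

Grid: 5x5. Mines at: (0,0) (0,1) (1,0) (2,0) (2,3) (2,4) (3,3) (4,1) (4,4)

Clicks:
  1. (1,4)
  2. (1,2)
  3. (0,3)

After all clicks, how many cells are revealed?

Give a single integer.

Answer: 6

Derivation:
Click 1 (1,4) count=2: revealed 1 new [(1,4)] -> total=1
Click 2 (1,2) count=2: revealed 1 new [(1,2)] -> total=2
Click 3 (0,3) count=0: revealed 4 new [(0,2) (0,3) (0,4) (1,3)] -> total=6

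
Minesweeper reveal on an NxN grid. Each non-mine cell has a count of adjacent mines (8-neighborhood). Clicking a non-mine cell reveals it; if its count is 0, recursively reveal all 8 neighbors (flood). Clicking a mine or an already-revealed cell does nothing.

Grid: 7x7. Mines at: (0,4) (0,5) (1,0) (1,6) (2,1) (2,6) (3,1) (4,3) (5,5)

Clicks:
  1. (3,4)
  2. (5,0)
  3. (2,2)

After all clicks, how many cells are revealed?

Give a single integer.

Click 1 (3,4) count=1: revealed 1 new [(3,4)] -> total=1
Click 2 (5,0) count=0: revealed 13 new [(4,0) (4,1) (4,2) (5,0) (5,1) (5,2) (5,3) (5,4) (6,0) (6,1) (6,2) (6,3) (6,4)] -> total=14
Click 3 (2,2) count=2: revealed 1 new [(2,2)] -> total=15

Answer: 15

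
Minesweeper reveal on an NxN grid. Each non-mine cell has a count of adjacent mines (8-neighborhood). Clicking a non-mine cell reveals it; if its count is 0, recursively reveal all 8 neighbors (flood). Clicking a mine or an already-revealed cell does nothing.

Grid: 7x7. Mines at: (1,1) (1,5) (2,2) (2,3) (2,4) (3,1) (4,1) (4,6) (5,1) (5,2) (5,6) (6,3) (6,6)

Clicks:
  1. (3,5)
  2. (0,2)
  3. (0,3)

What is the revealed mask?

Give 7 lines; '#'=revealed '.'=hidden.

Answer: ..###..
..###..
.......
.....#.
.......
.......
.......

Derivation:
Click 1 (3,5) count=2: revealed 1 new [(3,5)] -> total=1
Click 2 (0,2) count=1: revealed 1 new [(0,2)] -> total=2
Click 3 (0,3) count=0: revealed 5 new [(0,3) (0,4) (1,2) (1,3) (1,4)] -> total=7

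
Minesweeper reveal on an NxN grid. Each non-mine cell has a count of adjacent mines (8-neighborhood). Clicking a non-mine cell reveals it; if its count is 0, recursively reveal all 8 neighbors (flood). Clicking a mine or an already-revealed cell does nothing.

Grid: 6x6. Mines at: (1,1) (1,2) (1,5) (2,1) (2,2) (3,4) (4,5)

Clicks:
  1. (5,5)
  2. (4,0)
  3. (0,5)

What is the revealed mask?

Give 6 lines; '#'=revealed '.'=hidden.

Answer: .....#
......
......
####..
#####.
######

Derivation:
Click 1 (5,5) count=1: revealed 1 new [(5,5)] -> total=1
Click 2 (4,0) count=0: revealed 14 new [(3,0) (3,1) (3,2) (3,3) (4,0) (4,1) (4,2) (4,3) (4,4) (5,0) (5,1) (5,2) (5,3) (5,4)] -> total=15
Click 3 (0,5) count=1: revealed 1 new [(0,5)] -> total=16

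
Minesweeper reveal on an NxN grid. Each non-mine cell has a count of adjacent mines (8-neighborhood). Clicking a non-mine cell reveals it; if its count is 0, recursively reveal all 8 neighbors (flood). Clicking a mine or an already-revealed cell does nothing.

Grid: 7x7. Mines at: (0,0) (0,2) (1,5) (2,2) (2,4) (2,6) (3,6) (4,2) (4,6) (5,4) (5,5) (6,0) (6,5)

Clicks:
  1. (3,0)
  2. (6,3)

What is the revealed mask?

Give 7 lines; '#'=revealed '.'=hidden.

Click 1 (3,0) count=0: revealed 10 new [(1,0) (1,1) (2,0) (2,1) (3,0) (3,1) (4,0) (4,1) (5,0) (5,1)] -> total=10
Click 2 (6,3) count=1: revealed 1 new [(6,3)] -> total=11

Answer: .......
##.....
##.....
##.....
##.....
##.....
...#...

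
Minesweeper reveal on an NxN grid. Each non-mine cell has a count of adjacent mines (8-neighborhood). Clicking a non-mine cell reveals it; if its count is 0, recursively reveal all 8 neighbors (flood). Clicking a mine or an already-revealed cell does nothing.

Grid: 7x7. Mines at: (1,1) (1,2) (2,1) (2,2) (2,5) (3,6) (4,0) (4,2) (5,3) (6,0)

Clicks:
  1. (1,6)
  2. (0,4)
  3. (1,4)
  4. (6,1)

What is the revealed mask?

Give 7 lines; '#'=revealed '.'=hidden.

Answer: ...####
...####
.......
.......
.......
.......
.#.....

Derivation:
Click 1 (1,6) count=1: revealed 1 new [(1,6)] -> total=1
Click 2 (0,4) count=0: revealed 7 new [(0,3) (0,4) (0,5) (0,6) (1,3) (1,4) (1,5)] -> total=8
Click 3 (1,4) count=1: revealed 0 new [(none)] -> total=8
Click 4 (6,1) count=1: revealed 1 new [(6,1)] -> total=9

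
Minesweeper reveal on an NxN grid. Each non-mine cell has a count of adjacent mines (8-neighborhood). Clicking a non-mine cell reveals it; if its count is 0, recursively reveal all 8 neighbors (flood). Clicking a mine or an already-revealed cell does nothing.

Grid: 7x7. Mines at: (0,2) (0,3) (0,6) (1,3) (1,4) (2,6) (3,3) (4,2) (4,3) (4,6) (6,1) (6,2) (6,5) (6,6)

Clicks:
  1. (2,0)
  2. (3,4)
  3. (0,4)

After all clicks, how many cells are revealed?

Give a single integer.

Answer: 17

Derivation:
Click 1 (2,0) count=0: revealed 15 new [(0,0) (0,1) (1,0) (1,1) (1,2) (2,0) (2,1) (2,2) (3,0) (3,1) (3,2) (4,0) (4,1) (5,0) (5,1)] -> total=15
Click 2 (3,4) count=2: revealed 1 new [(3,4)] -> total=16
Click 3 (0,4) count=3: revealed 1 new [(0,4)] -> total=17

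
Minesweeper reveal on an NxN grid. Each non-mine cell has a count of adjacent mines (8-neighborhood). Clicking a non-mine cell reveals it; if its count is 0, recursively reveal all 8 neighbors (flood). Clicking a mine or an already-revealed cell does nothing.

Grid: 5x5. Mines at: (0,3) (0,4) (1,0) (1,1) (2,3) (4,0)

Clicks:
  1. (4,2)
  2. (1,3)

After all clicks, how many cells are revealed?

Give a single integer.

Answer: 9

Derivation:
Click 1 (4,2) count=0: revealed 8 new [(3,1) (3,2) (3,3) (3,4) (4,1) (4,2) (4,3) (4,4)] -> total=8
Click 2 (1,3) count=3: revealed 1 new [(1,3)] -> total=9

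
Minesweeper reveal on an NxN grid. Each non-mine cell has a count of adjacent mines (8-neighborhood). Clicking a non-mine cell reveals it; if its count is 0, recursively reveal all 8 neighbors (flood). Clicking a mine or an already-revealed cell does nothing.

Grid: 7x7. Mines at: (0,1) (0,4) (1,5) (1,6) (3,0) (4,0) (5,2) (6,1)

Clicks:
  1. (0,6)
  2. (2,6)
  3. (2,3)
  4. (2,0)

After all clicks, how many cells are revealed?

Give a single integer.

Answer: 32

Derivation:
Click 1 (0,6) count=2: revealed 1 new [(0,6)] -> total=1
Click 2 (2,6) count=2: revealed 1 new [(2,6)] -> total=2
Click 3 (2,3) count=0: revealed 29 new [(1,1) (1,2) (1,3) (1,4) (2,1) (2,2) (2,3) (2,4) (2,5) (3,1) (3,2) (3,3) (3,4) (3,5) (3,6) (4,1) (4,2) (4,3) (4,4) (4,5) (4,6) (5,3) (5,4) (5,5) (5,6) (6,3) (6,4) (6,5) (6,6)] -> total=31
Click 4 (2,0) count=1: revealed 1 new [(2,0)] -> total=32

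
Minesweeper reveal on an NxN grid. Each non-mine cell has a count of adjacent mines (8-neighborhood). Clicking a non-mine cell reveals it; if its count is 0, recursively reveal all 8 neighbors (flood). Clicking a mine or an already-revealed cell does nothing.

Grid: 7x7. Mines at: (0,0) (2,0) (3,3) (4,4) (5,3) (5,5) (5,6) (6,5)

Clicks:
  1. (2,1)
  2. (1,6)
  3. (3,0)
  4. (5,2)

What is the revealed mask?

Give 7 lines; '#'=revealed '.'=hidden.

Answer: .######
.######
.######
#...###
.....##
..#....
.......

Derivation:
Click 1 (2,1) count=1: revealed 1 new [(2,1)] -> total=1
Click 2 (1,6) count=0: revealed 22 new [(0,1) (0,2) (0,3) (0,4) (0,5) (0,6) (1,1) (1,2) (1,3) (1,4) (1,5) (1,6) (2,2) (2,3) (2,4) (2,5) (2,6) (3,4) (3,5) (3,6) (4,5) (4,6)] -> total=23
Click 3 (3,0) count=1: revealed 1 new [(3,0)] -> total=24
Click 4 (5,2) count=1: revealed 1 new [(5,2)] -> total=25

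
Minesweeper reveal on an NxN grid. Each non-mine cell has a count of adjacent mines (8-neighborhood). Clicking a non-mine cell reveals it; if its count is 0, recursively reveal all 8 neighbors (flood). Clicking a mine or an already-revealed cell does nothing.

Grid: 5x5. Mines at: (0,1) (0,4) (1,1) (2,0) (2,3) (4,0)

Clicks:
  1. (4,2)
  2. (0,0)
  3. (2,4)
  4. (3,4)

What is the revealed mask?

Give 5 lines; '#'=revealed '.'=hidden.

Click 1 (4,2) count=0: revealed 8 new [(3,1) (3,2) (3,3) (3,4) (4,1) (4,2) (4,3) (4,4)] -> total=8
Click 2 (0,0) count=2: revealed 1 new [(0,0)] -> total=9
Click 3 (2,4) count=1: revealed 1 new [(2,4)] -> total=10
Click 4 (3,4) count=1: revealed 0 new [(none)] -> total=10

Answer: #....
.....
....#
.####
.####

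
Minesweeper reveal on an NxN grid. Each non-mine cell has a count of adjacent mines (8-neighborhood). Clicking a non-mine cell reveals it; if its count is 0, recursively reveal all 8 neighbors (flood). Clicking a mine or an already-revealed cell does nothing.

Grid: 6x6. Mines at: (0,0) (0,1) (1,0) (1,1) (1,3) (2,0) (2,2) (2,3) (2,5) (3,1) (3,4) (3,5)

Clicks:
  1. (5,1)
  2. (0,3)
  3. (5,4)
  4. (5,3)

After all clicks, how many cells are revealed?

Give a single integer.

Click 1 (5,1) count=0: revealed 12 new [(4,0) (4,1) (4,2) (4,3) (4,4) (4,5) (5,0) (5,1) (5,2) (5,3) (5,4) (5,5)] -> total=12
Click 2 (0,3) count=1: revealed 1 new [(0,3)] -> total=13
Click 3 (5,4) count=0: revealed 0 new [(none)] -> total=13
Click 4 (5,3) count=0: revealed 0 new [(none)] -> total=13

Answer: 13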